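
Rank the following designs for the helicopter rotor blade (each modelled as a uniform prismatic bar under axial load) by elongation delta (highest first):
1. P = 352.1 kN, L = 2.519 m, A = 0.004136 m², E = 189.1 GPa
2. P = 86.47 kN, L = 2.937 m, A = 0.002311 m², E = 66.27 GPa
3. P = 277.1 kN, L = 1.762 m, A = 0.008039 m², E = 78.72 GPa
Model: a uniform prismatic bar under axial load, so delta = (P·L) / (A·E) (SI units).
  Case 1: delta = (352100 × 2.519) / (0.004136 × (1.891 × 10¹¹)) = 0.001134 m = 1.134 mm
  Case 2: delta = (86470 × 2.937) / (0.002311 × (6.627 × 10¹⁰)) = 0.001658 m = 1.658 mm
  Case 3: delta = (277100 × 1.762) / (0.008039 × (7.872 × 10¹⁰)) = 0.0007715 m = 0.7715 mm
Ordering: 1.658 mm (case 2) > 1.134 mm (case 1) > 0.7715 mm (case 3)
Final answer: 2, 1, 3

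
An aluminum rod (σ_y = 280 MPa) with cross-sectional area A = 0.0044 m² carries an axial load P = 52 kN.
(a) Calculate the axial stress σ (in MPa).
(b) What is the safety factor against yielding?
(a) Axial stress σ = P/A. Convert P = 52 kN = 52000 N.
  σ = 52000 / 0.0044 = 1.182 × 10⁷ Pa = 11.82 MPa
(b) Safety factor SF = σ_y/σ = 280 / 11.82 = 23.69
Final answer: (a) σ = 11.82 MPa, (b) SF = 23.69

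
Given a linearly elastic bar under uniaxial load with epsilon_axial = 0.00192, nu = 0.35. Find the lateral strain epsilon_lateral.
Model: a linearly elastic bar under uniaxial load, so epsilon_lateral = -nu·epsilon_axial.
Substitute:
  epsilon_lateral = -(0.35 × 0.00192)
  epsilon_lateral = -0.000672
Final answer: epsilon_lateral = -0.000672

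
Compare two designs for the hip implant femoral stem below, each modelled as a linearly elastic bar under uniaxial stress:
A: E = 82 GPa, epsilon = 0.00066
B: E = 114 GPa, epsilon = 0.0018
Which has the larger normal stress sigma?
Model: a linearly elastic bar under uniaxial stress, so sigma = E·epsilon (SI units).
  A: sigma = (8.2 × 10¹⁰) × 0.00066 = 5.412 × 10⁷ Pa = 54.12 MPa
  B: sigma = (1.14 × 10¹¹) × 0.0018 = 2.052 × 10⁸ Pa = 205.2 MPa
205.2 MPa > 54.12 MPa, so B is larger.
Final answer: B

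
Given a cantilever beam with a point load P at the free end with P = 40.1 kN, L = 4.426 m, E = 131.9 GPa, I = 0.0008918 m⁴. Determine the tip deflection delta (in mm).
Model: a cantilever beam with a point load P at the free end, so delta = (P·L^3) / (3·E·I).
Convert to SI units:
  P = 40.1 kN = 40100 N
  E = 131.9 GPa = 1.319 × 10¹¹ Pa
Substitute:
  delta = (40100 × 4.426^3) / (3 × (1.319 × 10¹¹) × 0.0008918)
  delta = 0.009852 m
Convert: delta = 0.009852 m = 9.852 mm
Final answer: delta = 9.852 mm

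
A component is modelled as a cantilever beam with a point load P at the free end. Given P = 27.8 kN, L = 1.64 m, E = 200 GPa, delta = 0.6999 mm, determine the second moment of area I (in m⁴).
Model: a cantilever beam with a point load P at the free end, so delta = (P·L^3) / (3·E·I).
Solve for I: I = (P·L^3) / (3·delta·E).
Convert to SI units:
  P = 27.8 kN = 27800 N
  E = 200 GPa = 2 × 10¹¹ Pa
  delta = 0.6999 mm = 0.0006999 m
Substitute:
  I = (27800 × 1.64^3) / (3 × 0.0006999 × (2 × 10¹¹))
  I = 0.000292 m⁴
Final answer: I = 0.000292 m⁴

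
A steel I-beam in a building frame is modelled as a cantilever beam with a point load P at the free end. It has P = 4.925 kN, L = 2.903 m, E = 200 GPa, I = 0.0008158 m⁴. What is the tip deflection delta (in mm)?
Model: a cantilever beam with a point load P at the free end, so delta = (P·L^3) / (3·E·I).
Convert to SI units:
  P = 4.925 kN = 4925 N
  E = 200 GPa = 2 × 10¹¹ Pa
Substitute:
  delta = (4925 × 2.903^3) / (3 × (2 × 10¹¹) × 0.0008158)
  delta = 0.0002462 m
Convert: delta = 0.0002462 m = 0.2462 mm
Final answer: delta = 0.2462 mm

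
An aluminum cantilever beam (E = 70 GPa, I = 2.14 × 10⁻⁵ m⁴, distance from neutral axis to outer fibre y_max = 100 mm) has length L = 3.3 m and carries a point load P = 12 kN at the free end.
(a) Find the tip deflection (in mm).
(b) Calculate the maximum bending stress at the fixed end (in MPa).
(a) Tip deflection of a cantilever with an end point load: δ = P·L^3 / (3·E·I). Convert P = 12 kN = 12000 N, E = 70 GPa = 7 × 10¹⁰ Pa.
  δ = (12000 × 3.3^3) / (3 × (7 × 10¹⁰) × (2.14 × 10⁻⁵)) = 0.09596 m = 95.96 mm
(b) Maximum bending moment at the fixed end: M = P·L = 12000 × 3.3 = 39600 N·m. Convert y_max = 100 mm = 0.1 m.
  σ = M·y_max / I = (39600 × 0.1) / (2.14 × 10⁻⁵) = 1.85 × 10⁸ Pa = 185 MPa
Final answer: (a) δ = 95.96 mm, (b) σ = 185 MPa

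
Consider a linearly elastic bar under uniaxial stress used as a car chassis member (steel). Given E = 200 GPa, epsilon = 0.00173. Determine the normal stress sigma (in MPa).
Model: a linearly elastic bar under uniaxial stress, so sigma = E·epsilon.
Convert to SI units:
  E = 200 GPa = 2 × 10¹¹ Pa
Substitute:
  sigma = (2 × 10¹¹) × 0.00173
  sigma = 3.46 × 10⁸ Pa
Convert: sigma = 3.46 × 10⁸ Pa = 346 MPa
Final answer: sigma = 346 MPa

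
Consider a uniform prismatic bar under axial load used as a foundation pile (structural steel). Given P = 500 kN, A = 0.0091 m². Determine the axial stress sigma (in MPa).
Model: a uniform prismatic bar under axial load, so sigma = P / A.
Convert to SI units:
  P = 500 kN = 500000 N
Substitute:
  sigma = 500000 / 0.0091
  sigma = 5.495 × 10⁷ Pa
Convert: sigma = 5.495 × 10⁷ Pa = 54.95 MPa
Final answer: sigma = 54.95 MPa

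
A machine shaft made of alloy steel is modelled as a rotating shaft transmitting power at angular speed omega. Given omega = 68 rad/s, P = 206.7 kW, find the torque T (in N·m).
Model: a rotating shaft transmitting power at angular speed omega, so P = T·omega.
Solve for T: T = P / omega.
Convert to SI units:
  P = 206.7 kW = 206700 W
Substitute:
  T = 206700 / 68
  T = 3040 N·m
Final answer: T = 3040 N·m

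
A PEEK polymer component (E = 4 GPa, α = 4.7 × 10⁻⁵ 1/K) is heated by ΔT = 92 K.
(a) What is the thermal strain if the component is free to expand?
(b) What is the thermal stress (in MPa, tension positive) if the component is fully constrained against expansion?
(a) Free thermal strain ε_th = α·ΔT = (4.7 × 10⁻⁵) × 92 = 0.004324
(b) Fully constrained, the expansion is suppressed, so σ = -E·α·ΔT. Convert E = 4 GPa = 4 × 10⁹ Pa.
  σ = -(4 × 10⁹) × (4.7 × 10⁻⁵) × 92 = -1.73 × 10⁷ Pa = -17.3 MPa (compressive)
Final answer: (a) ε_th = 0.004324, (b) σ = -17.3 MPa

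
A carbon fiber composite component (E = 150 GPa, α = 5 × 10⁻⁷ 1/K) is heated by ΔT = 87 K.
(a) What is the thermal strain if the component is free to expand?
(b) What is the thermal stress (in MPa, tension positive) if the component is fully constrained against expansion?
(a) Free thermal strain ε_th = α·ΔT = (5 × 10⁻⁷) × 87 = 4.35 × 10⁻⁵
(b) Fully constrained, the expansion is suppressed, so σ = -E·α·ΔT. Convert E = 150 GPa = 1.5 × 10¹¹ Pa.
  σ = -(1.5 × 10¹¹) × (5 × 10⁻⁷) × 87 = -6.525 × 10⁶ Pa = -6.525 MPa (compressive)
Final answer: (a) ε_th = 4.35 × 10⁻⁵, (b) σ = -6.525 MPa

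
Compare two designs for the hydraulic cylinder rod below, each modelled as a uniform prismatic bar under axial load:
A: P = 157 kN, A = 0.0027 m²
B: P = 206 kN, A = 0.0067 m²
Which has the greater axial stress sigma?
Model: a uniform prismatic bar under axial load, so sigma = P / A (SI units).
  A: sigma = 157000 / 0.0027 = 5.815 × 10⁷ Pa = 58.15 MPa
  B: sigma = 206000 / 0.0067 = 3.075 × 10⁷ Pa = 30.75 MPa
58.15 MPa > 30.75 MPa, so A is larger.
Final answer: A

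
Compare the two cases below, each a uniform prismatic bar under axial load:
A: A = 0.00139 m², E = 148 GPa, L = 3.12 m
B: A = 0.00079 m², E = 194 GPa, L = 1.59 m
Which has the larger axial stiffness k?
Model: a uniform prismatic bar under axial load, so k = (A·E) / L (SI units).
  A: k = (0.00139 × (1.48 × 10¹¹)) / 3.12 = 6.594 × 10⁷ N/m = 65.94 MN/m
  B: k = (0.00079 × (1.94 × 10¹¹)) / 1.59 = 9.639 × 10⁷ N/m = 96.39 MN/m
96.39 MN/m > 65.94 MN/m, so B is larger.
Final answer: B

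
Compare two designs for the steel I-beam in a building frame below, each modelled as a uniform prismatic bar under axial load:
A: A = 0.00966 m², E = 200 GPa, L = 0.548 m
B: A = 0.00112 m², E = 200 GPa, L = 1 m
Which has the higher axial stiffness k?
Model: a uniform prismatic bar under axial load, so k = (A·E) / L (SI units).
  A: k = (0.00966 × (2 × 10¹¹)) / 0.548 = 3.526 × 10⁹ N/m = 3526 MN/m
  B: k = (0.00112 × (2 × 10¹¹)) / 1 = 2.24 × 10⁸ N/m = 224 MN/m
3526 MN/m > 224 MN/m, so A is larger.
Final answer: A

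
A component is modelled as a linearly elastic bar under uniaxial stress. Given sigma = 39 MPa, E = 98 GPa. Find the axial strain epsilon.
Model: a linearly elastic bar under uniaxial stress, so epsilon = sigma / E.
Convert to SI units:
  sigma = 39 MPa = 3.9 × 10⁷ Pa
  E = 98 GPa = 9.8 × 10¹⁰ Pa
Substitute:
  epsilon = (3.9 × 10⁷) / (9.8 × 10¹⁰)
  epsilon = 0.000398
Final answer: epsilon = 0.000398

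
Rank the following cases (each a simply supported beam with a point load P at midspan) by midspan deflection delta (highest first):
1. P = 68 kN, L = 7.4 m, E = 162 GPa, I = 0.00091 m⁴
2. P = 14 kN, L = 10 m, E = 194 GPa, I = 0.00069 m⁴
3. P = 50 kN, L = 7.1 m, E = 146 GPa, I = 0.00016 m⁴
Model: a simply supported beam with a point load P at midspan, so delta = (P·L^3) / (48·E·I) (SI units).
  Case 1: delta = (68000 × 7.4^3) / (48 × (1.62 × 10¹¹) × 0.00091) = 0.003894 m = 3.894 mm
  Case 2: delta = (14000 × 10^3) / (48 × (1.94 × 10¹¹) × 0.00069) = 0.002179 m = 2.179 mm
  Case 3: delta = (50000 × 7.1^3) / (48 × (1.46 × 10¹¹) × 0.00016) = 0.01596 m = 15.96 mm
Ordering: 15.96 mm (case 3) > 3.894 mm (case 1) > 2.179 mm (case 2)
Final answer: 3, 1, 2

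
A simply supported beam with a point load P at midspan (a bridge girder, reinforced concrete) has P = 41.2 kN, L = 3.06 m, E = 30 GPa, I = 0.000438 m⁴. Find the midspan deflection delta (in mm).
Model: a simply supported beam with a point load P at midspan, so delta = (P·L^3) / (48·E·I).
Convert to SI units:
  P = 41.2 kN = 41200 N
  E = 30 GPa = 3 × 10¹⁰ Pa
Substitute:
  delta = (41200 × 3.06^3) / (48 × (3 × 10¹⁰) × 0.000438)
  delta = 0.001872 m
Convert: delta = 0.001872 m = 1.872 mm
Final answer: delta = 1.872 mm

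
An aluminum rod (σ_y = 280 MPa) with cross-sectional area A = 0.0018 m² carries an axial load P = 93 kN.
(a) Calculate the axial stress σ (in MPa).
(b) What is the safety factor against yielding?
(a) Axial stress σ = P/A. Convert P = 93 kN = 93000 N.
  σ = 93000 / 0.0018 = 5.167 × 10⁷ Pa = 51.67 MPa
(b) Safety factor SF = σ_y/σ = 280 / 51.67 = 5.419
Final answer: (a) σ = 51.67 MPa, (b) SF = 5.419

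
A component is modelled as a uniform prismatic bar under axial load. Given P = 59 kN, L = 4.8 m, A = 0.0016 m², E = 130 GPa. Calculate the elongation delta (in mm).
Model: a uniform prismatic bar under axial load, so delta = (P·L) / (A·E).
Convert to SI units:
  P = 59 kN = 59000 N
  E = 130 GPa = 1.3 × 10¹¹ Pa
Substitute:
  delta = (59000 × 4.8) / (0.0016 × (1.3 × 10¹¹))
  delta = 0.001362 m
Convert: delta = 0.001362 m = 1.362 mm
Final answer: delta = 1.362 mm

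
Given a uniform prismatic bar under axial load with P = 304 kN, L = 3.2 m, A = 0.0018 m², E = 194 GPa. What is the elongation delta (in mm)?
Model: a uniform prismatic bar under axial load, so delta = (P·L) / (A·E).
Convert to SI units:
  P = 304 kN = 304000 N
  E = 194 GPa = 1.94 × 10¹¹ Pa
Substitute:
  delta = (304000 × 3.2) / (0.0018 × (1.94 × 10¹¹))
  delta = 0.002786 m
Convert: delta = 0.002786 m = 2.786 mm
Final answer: delta = 2.786 mm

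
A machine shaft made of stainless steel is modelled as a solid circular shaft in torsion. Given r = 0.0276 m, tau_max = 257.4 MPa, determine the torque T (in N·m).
Model: a solid circular shaft in torsion, so tau_max = (2·T) / (π·r^3).
Solve for T: T = (π·tau_max·r^3) / 2.
Convert to SI units:
  tau_max = 257.4 MPa = 2.574 × 10⁸ Pa
Substitute:
  T = (π × (2.574 × 10⁸) × 0.0276^3) / 2
  T = 8501 N·m
Final answer: T = 8501 N·m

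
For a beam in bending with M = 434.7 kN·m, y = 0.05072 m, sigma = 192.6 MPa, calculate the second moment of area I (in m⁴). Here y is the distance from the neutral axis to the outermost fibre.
Model: a beam in bending, so sigma = (M·y) / I.
Solve for I: I = (M·y) / sigma.
Convert to SI units:
  M = 434.7 kN·m = 434700 N·m
  sigma = 192.6 MPa = 1.926 × 10⁸ Pa
Substitute:
  I = (434700 × 0.05072) / (1.926 × 10⁸)
  I = 0.0001145 m⁴
Final answer: I = 0.0001145 m⁴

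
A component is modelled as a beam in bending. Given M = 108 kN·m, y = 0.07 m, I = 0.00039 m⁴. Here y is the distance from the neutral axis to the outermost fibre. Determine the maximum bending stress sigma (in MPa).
Model: a beam in bending, so sigma = (M·y) / I.
Convert to SI units:
  M = 108 kN·m = 108000 N·m
Substitute:
  sigma = (108000 × 0.07) / 0.00039
  sigma = 1.938 × 10⁷ Pa
Convert: sigma = 1.938 × 10⁷ Pa = 19.38 MPa
Final answer: sigma = 19.38 MPa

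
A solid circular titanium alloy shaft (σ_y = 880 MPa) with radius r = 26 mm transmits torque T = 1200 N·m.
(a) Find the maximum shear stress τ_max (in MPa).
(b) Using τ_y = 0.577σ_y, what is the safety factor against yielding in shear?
(a) For a solid circular shaft, τ_max = T·r/J with J = π·r^4/2, i.e. τ_max = 2·T / (π·r^3). Convert r = 26 mm = 0.026 m.
  τ_max = (2 × 1200) / (π × 0.026^3) = 4.347 × 10⁷ Pa = 43.47 MPa
(b) τ_y = 0.577 × 880 = 507.76 MPa
  SF = τ_y/τ_max = 507.76 / 43.47 = 11.68
Final answer: (a) τ_max = 43.47 MPa, (b) SF = 11.68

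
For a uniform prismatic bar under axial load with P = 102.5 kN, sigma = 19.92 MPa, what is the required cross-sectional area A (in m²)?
Model: a uniform prismatic bar under axial load, so sigma = P / A.
Solve for A: A = P / sigma.
Convert to SI units:
  P = 102.5 kN = 102500 N
  sigma = 19.92 MPa = 1.992 × 10⁷ Pa
Substitute:
  A = 102500 / (1.992 × 10⁷)
  A = 0.005146 m²
Final answer: A = 0.005146 m²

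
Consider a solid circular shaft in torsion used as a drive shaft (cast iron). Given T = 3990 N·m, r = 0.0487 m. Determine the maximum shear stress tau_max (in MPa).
Model: a solid circular shaft in torsion, so tau_max = (2·T) / (π·r^3).
Substitute:
  tau_max = (2 × 3990) / (π × 0.0487^3)
  tau_max = 2.199 × 10⁷ Pa
Convert: tau_max = 2.199 × 10⁷ Pa = 21.99 MPa
Final answer: tau_max = 21.99 MPa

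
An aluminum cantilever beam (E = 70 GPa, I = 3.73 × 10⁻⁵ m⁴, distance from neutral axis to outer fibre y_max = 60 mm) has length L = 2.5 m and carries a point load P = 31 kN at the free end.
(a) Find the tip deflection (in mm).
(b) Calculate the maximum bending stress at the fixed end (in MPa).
(a) Tip deflection of a cantilever with an end point load: δ = P·L^3 / (3·E·I). Convert P = 31 kN = 31000 N, E = 70 GPa = 7 × 10¹⁰ Pa.
  δ = (31000 × 2.5^3) / (3 × (7 × 10¹⁰) × (3.73 × 10⁻⁵)) = 0.06184 m = 61.84 mm
(b) Maximum bending moment at the fixed end: M = P·L = 31000 × 2.5 = 77500 N·m. Convert y_max = 60 mm = 0.06 m.
  σ = M·y_max / I = (77500 × 0.06) / (3.73 × 10⁻⁵) = 1.247 × 10⁸ Pa = 124.7 MPa
Final answer: (a) δ = 61.84 mm, (b) σ = 124.7 MPa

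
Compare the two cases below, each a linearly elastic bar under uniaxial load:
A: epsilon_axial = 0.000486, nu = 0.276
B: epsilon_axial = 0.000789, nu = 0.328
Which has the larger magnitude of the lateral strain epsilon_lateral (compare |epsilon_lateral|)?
Model: a linearly elastic bar under uniaxial load, so epsilon_lateral = -nu·epsilon_axial (SI units).
  A: epsilon_lateral = -(0.276 × 0.000486) = -0.0001341
  B: epsilon_lateral = -(0.328 × 0.000789) = -0.0002588
|epsilon_lateral|: A = 0.0001341, B = 0.0002588, so B is larger in magnitude.
Final answer: B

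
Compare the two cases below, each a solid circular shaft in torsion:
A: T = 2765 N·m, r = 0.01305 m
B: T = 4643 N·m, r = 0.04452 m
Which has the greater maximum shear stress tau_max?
Model: a solid circular shaft in torsion, so tau_max = (2·T) / (π·r^3) (SI units).
  A: tau_max = (2 × 2765) / (π × 0.01305^3) = 7.92 × 10⁸ Pa = 792 MPa
  B: tau_max = (2 × 4643) / (π × 0.04452^3) = 3.35 × 10⁷ Pa = 33.5 MPa
792 MPa > 33.5 MPa, so A is larger.
Final answer: A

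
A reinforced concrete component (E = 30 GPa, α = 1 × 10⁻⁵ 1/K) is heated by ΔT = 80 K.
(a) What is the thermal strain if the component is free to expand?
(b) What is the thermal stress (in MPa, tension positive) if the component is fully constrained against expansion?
(a) Free thermal strain ε_th = α·ΔT = (1 × 10⁻⁵) × 80 = 0.0008
(b) Fully constrained, the expansion is suppressed, so σ = -E·α·ΔT. Convert E = 30 GPa = 3 × 10¹⁰ Pa.
  σ = -(3 × 10¹⁰) × (1 × 10⁻⁵) × 80 = -2.4 × 10⁷ Pa = -24 MPa (compressive)
Final answer: (a) ε_th = 0.0008, (b) σ = -24 MPa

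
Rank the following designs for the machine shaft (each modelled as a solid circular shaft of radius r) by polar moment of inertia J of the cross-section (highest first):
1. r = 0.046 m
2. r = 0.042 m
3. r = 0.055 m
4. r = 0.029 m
Model: a solid circular shaft of radius r, so J = (π·r^4) / 2 (SI units).
  Case 1: J = (π × 0.046^4) / 2 = 7.033 × 10⁻⁶ m⁴
  Case 2: J = (π × 0.042^4) / 2 = 4.888 × 10⁻⁶ m⁴
  Case 3: J = (π × 0.055^4) / 2 = 1.437 × 10⁻⁵ m⁴
  Case 4: J = (π × 0.029^4) / 2 = 1.111 × 10⁻⁶ m⁴
Ordering: 1.437 × 10⁻⁵ m⁴ (case 3) > 7.033 × 10⁻⁶ m⁴ (case 1) > 4.888 × 10⁻⁶ m⁴ (case 2) > 1.111 × 10⁻⁶ m⁴ (case 4)
Final answer: 3, 1, 2, 4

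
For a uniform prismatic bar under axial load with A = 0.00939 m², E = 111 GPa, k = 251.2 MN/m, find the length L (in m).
Model: a uniform prismatic bar under axial load, so k = (A·E) / L.
Solve for L: L = (A·E) / k.
Convert to SI units:
  E = 111 GPa = 1.11 × 10¹¹ Pa
  k = 251.2 MN/m = 2.512 × 10⁸ N/m
Substitute:
  L = (0.00939 × (1.11 × 10¹¹)) / (2.512 × 10⁸)
  L = 4.149 m
Final answer: L = 4.149 m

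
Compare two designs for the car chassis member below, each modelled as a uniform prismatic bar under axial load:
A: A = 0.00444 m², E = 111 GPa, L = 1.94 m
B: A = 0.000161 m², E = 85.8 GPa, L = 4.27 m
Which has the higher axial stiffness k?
Model: a uniform prismatic bar under axial load, so k = (A·E) / L (SI units).
  A: k = (0.00444 × (1.11 × 10¹¹)) / 1.94 = 2.54 × 10⁸ N/m = 254 MN/m
  B: k = (0.000161 × (8.58 × 10¹⁰)) / 4.27 = 3.235 × 10⁶ N/m = 3.235 MN/m
254 MN/m > 3.235 MN/m, so A is larger.
Final answer: A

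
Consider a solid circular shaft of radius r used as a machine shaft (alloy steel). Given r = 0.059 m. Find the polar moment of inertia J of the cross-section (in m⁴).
Model: a solid circular shaft of radius r, so J = (π·r^4) / 2.
Substitute:
  J = (π × 0.059^4) / 2
  J = 1.903 × 10⁻⁵ m⁴
Final answer: J = 1.903 × 10⁻⁵ m⁴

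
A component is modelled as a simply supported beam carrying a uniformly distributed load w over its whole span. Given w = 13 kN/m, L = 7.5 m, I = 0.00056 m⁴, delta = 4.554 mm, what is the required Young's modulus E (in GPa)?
Model: a simply supported beam carrying a uniformly distributed load w over its whole span, so delta = (5·w·L^4) / (384·E·I).
Solve for E: E = (5·w·L^4) / (384·delta·I).
Convert to SI units:
  w = 13 kN/m = 13000 N/m
  delta = 4.554 mm = 0.004554 m
Substitute:
  E = (5 × 13000 × 7.5^4) / (384 × 0.004554 × 0.00056)
  E = 2.1 × 10¹¹ Pa
Convert: E = 2.1 × 10¹¹ Pa = 210 GPa
Final answer: E = 210 GPa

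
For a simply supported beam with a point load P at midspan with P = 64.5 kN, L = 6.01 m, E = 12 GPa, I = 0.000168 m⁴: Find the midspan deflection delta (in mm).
Model: a simply supported beam with a point load P at midspan, so delta = (P·L^3) / (48·E·I).
Convert to SI units:
  P = 64.5 kN = 64500 N
  E = 12 GPa = 1.2 × 10¹⁰ Pa
Substitute:
  delta = (64500 × 6.01^3) / (48 × (1.2 × 10¹⁰) × 0.000168)
  delta = 0.1447 m
Convert: delta = 0.1447 m = 144.7 mm
Final answer: delta = 144.7 mm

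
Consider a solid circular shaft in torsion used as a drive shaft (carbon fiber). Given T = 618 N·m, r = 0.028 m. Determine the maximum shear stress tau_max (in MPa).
Model: a solid circular shaft in torsion, so tau_max = (2·T) / (π·r^3).
Substitute:
  tau_max = (2 × 618) / (π × 0.028^3)
  tau_max = 1.792 × 10⁷ Pa
Convert: tau_max = 1.792 × 10⁷ Pa = 17.92 MPa
Final answer: tau_max = 17.92 MPa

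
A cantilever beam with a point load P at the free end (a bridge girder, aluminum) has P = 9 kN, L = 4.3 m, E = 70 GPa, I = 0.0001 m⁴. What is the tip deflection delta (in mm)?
Model: a cantilever beam with a point load P at the free end, so delta = (P·L^3) / (3·E·I).
Convert to SI units:
  P = 9 kN = 9000 N
  E = 70 GPa = 7 × 10¹⁰ Pa
Substitute:
  delta = (9000 × 4.3^3) / (3 × (7 × 10¹⁰) × 0.0001)
  delta = 0.03407 m
Convert: delta = 0.03407 m = 34.07 mm
Final answer: delta = 34.07 mm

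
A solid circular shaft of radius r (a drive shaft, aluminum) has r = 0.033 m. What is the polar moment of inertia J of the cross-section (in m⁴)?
Model: a solid circular shaft of radius r, so J = (π·r^4) / 2.
Substitute:
  J = (π × 0.033^4) / 2
  J = 1.863 × 10⁻⁶ m⁴
Final answer: J = 1.863 × 10⁻⁶ m⁴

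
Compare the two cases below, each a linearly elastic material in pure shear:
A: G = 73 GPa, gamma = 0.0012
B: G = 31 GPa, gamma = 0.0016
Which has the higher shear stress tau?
Model: a linearly elastic material in pure shear, so tau = G·gamma (SI units).
  A: tau = (7.3 × 10¹⁰) × 0.0012 = 8.76 × 10⁷ Pa = 87.6 MPa
  B: tau = (3.1 × 10¹⁰) × 0.0016 = 4.96 × 10⁷ Pa = 49.6 MPa
87.6 MPa > 49.6 MPa, so A is larger.
Final answer: A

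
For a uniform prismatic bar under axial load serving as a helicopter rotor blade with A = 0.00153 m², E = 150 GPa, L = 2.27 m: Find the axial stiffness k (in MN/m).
Model: a uniform prismatic bar under axial load, so k = (A·E) / L.
Convert to SI units:
  E = 150 GPa = 1.5 × 10¹¹ Pa
Substitute:
  k = (0.00153 × (1.5 × 10¹¹)) / 2.27
  k = 1.011 × 10⁸ N/m
Convert: k = 1.011 × 10⁸ N/m = 101.1 MN/m
Final answer: k = 101.1 MN/m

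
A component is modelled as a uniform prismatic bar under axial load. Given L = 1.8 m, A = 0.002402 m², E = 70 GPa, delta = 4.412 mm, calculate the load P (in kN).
Model: a uniform prismatic bar under axial load, so delta = (P·L) / (A·E).
Solve for P: P = (delta·A·E) / L.
Convert to SI units:
  E = 70 GPa = 7 × 10¹⁰ Pa
  delta = 4.412 mm = 0.004412 m
Substitute:
  P = (0.004412 × 0.002402 × (7 × 10¹⁰)) / 1.8
  P = 412100 N
Convert: P = 412100 N = 412.1 kN
Final answer: P = 412.1 kN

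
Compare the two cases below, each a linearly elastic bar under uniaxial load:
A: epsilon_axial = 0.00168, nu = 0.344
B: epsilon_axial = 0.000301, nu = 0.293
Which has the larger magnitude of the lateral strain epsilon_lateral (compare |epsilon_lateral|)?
Model: a linearly elastic bar under uniaxial load, so epsilon_lateral = -nu·epsilon_axial (SI units).
  A: epsilon_lateral = -(0.344 × 0.00168) = -0.0005779
  B: epsilon_lateral = -(0.293 × 0.000301) = -8.819 × 10⁻⁵
|epsilon_lateral|: A = 0.0005779, B = 8.819 × 10⁻⁵, so A is larger in magnitude.
Final answer: A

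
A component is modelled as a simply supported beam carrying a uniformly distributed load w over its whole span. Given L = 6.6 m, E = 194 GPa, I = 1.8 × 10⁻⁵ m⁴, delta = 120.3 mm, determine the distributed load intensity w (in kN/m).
Model: a simply supported beam carrying a uniformly distributed load w over its whole span, so delta = (5·w·L^4) / (384·E·I).
Solve for w: w = (384·delta·E·I) / (5·L^4).
Convert to SI units:
  E = 194 GPa = 1.94 × 10¹¹ Pa
  delta = 120.3 mm = 0.1203 m
Substitute:
  w = (384 × 0.1203 × (1.94 × 10¹¹) × (1.8 × 10⁻⁵)) / (5 × 6.6^4)
  w = 17000 N/m
Convert: w = 17000 N/m = 17 kN/m
Final answer: w = 17 kN/m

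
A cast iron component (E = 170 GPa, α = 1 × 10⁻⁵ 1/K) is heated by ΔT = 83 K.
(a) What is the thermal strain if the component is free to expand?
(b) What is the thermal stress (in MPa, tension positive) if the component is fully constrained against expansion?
(a) Free thermal strain ε_th = α·ΔT = (1 × 10⁻⁵) × 83 = 0.00083
(b) Fully constrained, the expansion is suppressed, so σ = -E·α·ΔT. Convert E = 170 GPa = 1.7 × 10¹¹ Pa.
  σ = -(1.7 × 10¹¹) × (1 × 10⁻⁵) × 83 = -1.411 × 10⁸ Pa = -141.1 MPa (compressive)
Final answer: (a) ε_th = 0.00083, (b) σ = -141.1 MPa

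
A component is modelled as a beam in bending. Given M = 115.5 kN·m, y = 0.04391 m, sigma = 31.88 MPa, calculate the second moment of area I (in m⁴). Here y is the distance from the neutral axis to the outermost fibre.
Model: a beam in bending, so sigma = (M·y) / I.
Solve for I: I = (M·y) / sigma.
Convert to SI units:
  M = 115.5 kN·m = 115500 N·m
  sigma = 31.88 MPa = 3.188 × 10⁷ Pa
Substitute:
  I = (115500 × 0.04391) / (3.188 × 10⁷)
  I = 0.0001591 m⁴
Final answer: I = 0.0001591 m⁴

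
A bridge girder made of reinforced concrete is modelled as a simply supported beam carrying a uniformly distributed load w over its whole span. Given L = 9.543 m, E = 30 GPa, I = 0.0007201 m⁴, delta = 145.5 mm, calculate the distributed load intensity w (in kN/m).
Model: a simply supported beam carrying a uniformly distributed load w over its whole span, so delta = (5·w·L^4) / (384·E·I).
Solve for w: w = (384·delta·E·I) / (5·L^4).
Convert to SI units:
  E = 30 GPa = 3 × 10¹⁰ Pa
  delta = 145.5 mm = 0.1455 m
Substitute:
  w = (384 × 0.1455 × (3 × 10¹⁰) × 0.0007201) / (5 × 9.543^4)
  w = 29110 N/m
Convert: w = 29110 N/m = 29.11 kN/m
Final answer: w = 29.11 kN/m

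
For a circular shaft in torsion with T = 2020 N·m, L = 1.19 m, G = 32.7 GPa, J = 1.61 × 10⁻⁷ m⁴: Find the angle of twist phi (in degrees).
Model: a circular shaft in torsion, so phi = (T·L) / (G·J).
Convert to SI units:
  G = 32.7 GPa = 3.27 × 10¹⁰ Pa
Substitute:
  phi = (2020 × 1.19) / ((3.27 × 10¹⁰) × (1.61 × 10⁻⁷))
  phi = 0.4566 rad
Convert to degrees: phi = 0.4566 × 180/π = 26.16°
Final answer: phi = 26.16°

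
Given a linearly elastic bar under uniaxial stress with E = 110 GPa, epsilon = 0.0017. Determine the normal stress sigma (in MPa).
Model: a linearly elastic bar under uniaxial stress, so sigma = E·epsilon.
Convert to SI units:
  E = 110 GPa = 1.1 × 10¹¹ Pa
Substitute:
  sigma = (1.1 × 10¹¹) × 0.0017
  sigma = 1.87 × 10⁸ Pa
Convert: sigma = 1.87 × 10⁸ Pa = 187 MPa
Final answer: sigma = 187 MPa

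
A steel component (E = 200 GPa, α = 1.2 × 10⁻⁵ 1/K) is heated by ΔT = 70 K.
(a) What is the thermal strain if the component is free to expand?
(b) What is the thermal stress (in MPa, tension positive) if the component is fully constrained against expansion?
(a) Free thermal strain ε_th = α·ΔT = (1.2 × 10⁻⁵) × 70 = 0.00084
(b) Fully constrained, the expansion is suppressed, so σ = -E·α·ΔT. Convert E = 200 GPa = 2 × 10¹¹ Pa.
  σ = -(2 × 10¹¹) × (1.2 × 10⁻⁵) × 70 = -1.68 × 10⁸ Pa = -168 MPa (compressive)
Final answer: (a) ε_th = 0.00084, (b) σ = -168 MPa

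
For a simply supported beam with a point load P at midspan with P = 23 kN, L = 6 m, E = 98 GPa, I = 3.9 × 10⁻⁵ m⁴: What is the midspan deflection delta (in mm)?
Model: a simply supported beam with a point load P at midspan, so delta = (P·L^3) / (48·E·I).
Convert to SI units:
  P = 23 kN = 23000 N
  E = 98 GPa = 9.8 × 10¹⁰ Pa
Substitute:
  delta = (23000 × 6^3) / (48 × (9.8 × 10¹⁰) × (3.9 × 10⁻⁵))
  delta = 0.02708 m
Convert: delta = 0.02708 m = 27.08 mm
Final answer: delta = 27.08 mm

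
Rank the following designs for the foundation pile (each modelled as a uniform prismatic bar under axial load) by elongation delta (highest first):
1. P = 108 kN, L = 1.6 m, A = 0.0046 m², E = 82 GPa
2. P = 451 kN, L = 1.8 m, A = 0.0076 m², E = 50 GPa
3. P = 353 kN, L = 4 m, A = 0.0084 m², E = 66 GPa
Model: a uniform prismatic bar under axial load, so delta = (P·L) / (A·E) (SI units).
  Case 1: delta = (108000 × 1.6) / (0.0046 × (8.2 × 10¹⁰)) = 0.0004581 m = 0.4581 mm
  Case 2: delta = (451000 × 1.8) / (0.0076 × (5 × 10¹⁰)) = 0.002136 m = 2.136 mm
  Case 3: delta = (353000 × 4) / (0.0084 × (6.6 × 10¹⁰)) = 0.002547 m = 2.547 mm
Ordering: 2.547 mm (case 3) > 2.136 mm (case 2) > 0.4581 mm (case 1)
Final answer: 3, 2, 1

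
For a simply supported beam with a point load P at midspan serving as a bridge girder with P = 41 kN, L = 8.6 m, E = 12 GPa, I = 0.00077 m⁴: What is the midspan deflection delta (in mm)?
Model: a simply supported beam with a point load P at midspan, so delta = (P·L^3) / (48·E·I).
Convert to SI units:
  P = 41 kN = 41000 N
  E = 12 GPa = 1.2 × 10¹⁰ Pa
Substitute:
  delta = (41000 × 8.6^3) / (48 × (1.2 × 10¹⁰) × 0.00077)
  delta = 0.0588 m
Convert: delta = 0.0588 m = 58.8 mm
Final answer: delta = 58.8 mm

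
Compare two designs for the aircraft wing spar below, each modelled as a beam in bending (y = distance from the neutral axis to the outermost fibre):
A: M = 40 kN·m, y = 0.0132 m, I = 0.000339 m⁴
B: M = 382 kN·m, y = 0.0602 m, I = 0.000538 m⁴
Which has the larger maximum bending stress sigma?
Model: a beam in bending (y = distance from the neutral axis to the outermost fibre), so sigma = (M·y) / I (SI units).
  A: sigma = (40000 × 0.0132) / 0.000339 = 1.558 × 10⁶ Pa = 1.558 MPa
  B: sigma = (382000 × 0.0602) / 0.000538 = 4.274 × 10⁷ Pa = 42.74 MPa
42.74 MPa > 1.558 MPa, so B is larger.
Final answer: B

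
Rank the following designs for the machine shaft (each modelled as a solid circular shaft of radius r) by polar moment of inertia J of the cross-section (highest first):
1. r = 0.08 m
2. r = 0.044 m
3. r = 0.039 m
Model: a solid circular shaft of radius r, so J = (π·r^4) / 2 (SI units).
  Case 1: J = (π × 0.08^4) / 2 = 6.434 × 10⁻⁵ m⁴
  Case 2: J = (π × 0.044^4) / 2 = 5.887 × 10⁻⁶ m⁴
  Case 3: J = (π × 0.039^4) / 2 = 3.634 × 10⁻⁶ m⁴
Ordering: 6.434 × 10⁻⁵ m⁴ (case 1) > 5.887 × 10⁻⁶ m⁴ (case 2) > 3.634 × 10⁻⁶ m⁴ (case 3)
Final answer: 1, 2, 3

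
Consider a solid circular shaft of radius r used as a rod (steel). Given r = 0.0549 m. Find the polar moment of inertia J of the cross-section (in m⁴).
Model: a solid circular shaft of radius r, so J = (π·r^4) / 2.
Substitute:
  J = (π × 0.0549^4) / 2
  J = 1.427 × 10⁻⁵ m⁴
Final answer: J = 1.427 × 10⁻⁵ m⁴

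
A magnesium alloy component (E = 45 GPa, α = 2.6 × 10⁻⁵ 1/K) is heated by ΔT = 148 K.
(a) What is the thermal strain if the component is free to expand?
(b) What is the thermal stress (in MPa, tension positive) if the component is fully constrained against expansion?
(a) Free thermal strain ε_th = α·ΔT = (2.6 × 10⁻⁵) × 148 = 0.003848
(b) Fully constrained, the expansion is suppressed, so σ = -E·α·ΔT. Convert E = 45 GPa = 4.5 × 10¹⁰ Pa.
  σ = -(4.5 × 10¹⁰) × (2.6 × 10⁻⁵) × 148 = -1.732 × 10⁸ Pa = -173.2 MPa (compressive)
Final answer: (a) ε_th = 0.003848, (b) σ = -173.2 MPa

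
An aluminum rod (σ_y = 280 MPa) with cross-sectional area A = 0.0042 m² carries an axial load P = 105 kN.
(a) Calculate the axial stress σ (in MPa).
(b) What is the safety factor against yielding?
(a) Axial stress σ = P/A. Convert P = 105 kN = 105000 N.
  σ = 105000 / 0.0042 = 2.5 × 10⁷ Pa = 25 MPa
(b) Safety factor SF = σ_y/σ = 280 / 25 = 11.2
Final answer: (a) σ = 25 MPa, (b) SF = 11.2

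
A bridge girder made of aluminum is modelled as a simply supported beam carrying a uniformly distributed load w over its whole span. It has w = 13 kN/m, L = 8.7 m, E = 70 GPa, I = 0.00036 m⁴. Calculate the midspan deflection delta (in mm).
Model: a simply supported beam carrying a uniformly distributed load w over its whole span, so delta = (5·w·L^4) / (384·E·I).
Convert to SI units:
  w = 13 kN/m = 13000 N/m
  E = 70 GPa = 7 × 10¹⁰ Pa
Substitute:
  delta = (5 × 13000 × 8.7^4) / (384 × (7 × 10¹⁰) × 0.00036)
  delta = 0.03848 m
Convert: delta = 0.03848 m = 38.48 mm
Final answer: delta = 38.48 mm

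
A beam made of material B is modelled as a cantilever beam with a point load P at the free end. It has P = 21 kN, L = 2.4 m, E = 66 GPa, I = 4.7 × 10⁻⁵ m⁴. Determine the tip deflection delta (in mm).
Model: a cantilever beam with a point load P at the free end, so delta = (P·L^3) / (3·E·I).
Convert to SI units:
  P = 21 kN = 21000 N
  E = 66 GPa = 6.6 × 10¹⁰ Pa
Substitute:
  delta = (21000 × 2.4^3) / (3 × (6.6 × 10¹⁰) × (4.7 × 10⁻⁵))
  delta = 0.0312 m
Convert: delta = 0.0312 m = 31.2 mm
Final answer: delta = 31.2 mm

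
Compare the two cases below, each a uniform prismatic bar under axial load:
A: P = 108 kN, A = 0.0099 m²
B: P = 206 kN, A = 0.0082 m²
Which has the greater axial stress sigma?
Model: a uniform prismatic bar under axial load, so sigma = P / A (SI units).
  A: sigma = 108000 / 0.0099 = 1.091 × 10⁷ Pa = 10.91 MPa
  B: sigma = 206000 / 0.0082 = 2.512 × 10⁷ Pa = 25.12 MPa
25.12 MPa > 10.91 MPa, so B is larger.
Final answer: B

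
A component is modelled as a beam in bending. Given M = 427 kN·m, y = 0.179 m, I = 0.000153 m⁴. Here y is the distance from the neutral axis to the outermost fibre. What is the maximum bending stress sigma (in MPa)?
Model: a beam in bending, so sigma = (M·y) / I.
Convert to SI units:
  M = 427 kN·m = 427000 N·m
Substitute:
  sigma = (427000 × 0.179) / 0.000153
  sigma = 4.996 × 10⁸ Pa
Convert: sigma = 4.996 × 10⁸ Pa = 499.6 MPa
Final answer: sigma = 499.6 MPa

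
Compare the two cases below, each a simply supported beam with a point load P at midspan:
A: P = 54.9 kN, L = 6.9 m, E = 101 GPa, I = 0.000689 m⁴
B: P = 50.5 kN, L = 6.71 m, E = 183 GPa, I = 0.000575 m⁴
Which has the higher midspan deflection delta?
Model: a simply supported beam with a point load P at midspan, so delta = (P·L^3) / (48·E·I) (SI units).
  A: delta = (54900 × 6.9^3) / (48 × (1.01 × 10¹¹) × 0.000689) = 0.005399 m = 5.399 mm
  B: delta = (50500 × 6.71^3) / (48 × (1.83 × 10¹¹) × 0.000575) = 0.003021 m = 3.021 mm
5.399 mm > 3.021 mm, so A is larger.
Final answer: A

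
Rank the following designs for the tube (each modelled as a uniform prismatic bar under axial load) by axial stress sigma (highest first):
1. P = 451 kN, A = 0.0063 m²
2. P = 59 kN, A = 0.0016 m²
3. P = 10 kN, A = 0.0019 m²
Model: a uniform prismatic bar under axial load, so sigma = P / A (SI units).
  Case 1: sigma = 451000 / 0.0063 = 7.159 × 10⁷ Pa = 71.59 MPa
  Case 2: sigma = 59000 / 0.0016 = 3.688 × 10⁷ Pa = 36.88 MPa
  Case 3: sigma = 10000 / 0.0019 = 5.263 × 10⁶ Pa = 5.263 MPa
Ordering: 71.59 MPa (case 1) > 36.88 MPa (case 2) > 5.263 MPa (case 3)
Final answer: 1, 2, 3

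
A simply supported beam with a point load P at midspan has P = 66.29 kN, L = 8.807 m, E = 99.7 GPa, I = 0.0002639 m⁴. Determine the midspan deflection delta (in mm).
Model: a simply supported beam with a point load P at midspan, so delta = (P·L^3) / (48·E·I).
Convert to SI units:
  P = 66.29 kN = 66290 N
  E = 99.7 GPa = 9.97 × 10¹⁰ Pa
Substitute:
  delta = (66290 × 8.807^3) / (48 × (9.97 × 10¹⁰) × 0.0002639)
  delta = 0.03586 m
Convert: delta = 0.03586 m = 35.86 mm
Final answer: delta = 35.86 mm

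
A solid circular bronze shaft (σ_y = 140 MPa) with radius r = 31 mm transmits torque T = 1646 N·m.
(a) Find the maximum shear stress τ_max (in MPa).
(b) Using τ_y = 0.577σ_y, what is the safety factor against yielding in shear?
(a) For a solid circular shaft, τ_max = T·r/J with J = π·r^4/2, i.e. τ_max = 2·T / (π·r^3). Convert r = 31 mm = 0.031 m.
  τ_max = (2 × 1646) / (π × 0.031^3) = 3.517 × 10⁷ Pa = 35.17 MPa
(b) τ_y = 0.577 × 140 = 80.78 MPa
  SF = τ_y/τ_max = 80.78 / 35.17 = 2.297
Final answer: (a) τ_max = 35.17 MPa, (b) SF = 2.297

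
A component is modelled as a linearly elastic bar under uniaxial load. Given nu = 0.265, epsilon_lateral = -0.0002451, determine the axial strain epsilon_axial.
Model: a linearly elastic bar under uniaxial load, so epsilon_lateral = -nu·epsilon_axial.
Solve for epsilon_axial: epsilon_axial = -epsilon_lateral / nu.
Substitute:
  epsilon_axial = -(-0.0002451) / 0.265
  epsilon_axial = 0.0009249
Final answer: epsilon_axial = 0.0009249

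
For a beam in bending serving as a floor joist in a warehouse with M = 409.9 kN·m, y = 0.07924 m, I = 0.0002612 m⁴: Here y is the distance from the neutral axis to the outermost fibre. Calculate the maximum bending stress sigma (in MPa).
Model: a beam in bending, so sigma = (M·y) / I.
Convert to SI units:
  M = 409.9 kN·m = 409900 N·m
Substitute:
  sigma = (409900 × 0.07924) / 0.0002612
  sigma = 1.244 × 10⁸ Pa
Convert: sigma = 1.244 × 10⁸ Pa = 124.4 MPa
Final answer: sigma = 124.4 MPa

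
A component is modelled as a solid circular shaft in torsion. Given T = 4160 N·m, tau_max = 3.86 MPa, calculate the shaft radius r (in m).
Model: a solid circular shaft in torsion, so tau_max = (2·T) / (π·r^3).
Solve for r: r = ((2·T) / (π·tau_max))^(1/3).
Convert to SI units:
  tau_max = 3.86 MPa = 3.86 × 10⁶ Pa
Substitute:
  r = ((2 × 4160) / (π × (3.86 × 10⁶)))^(1/3)
  r = 0.0882 m
Final answer: r = 0.0882 m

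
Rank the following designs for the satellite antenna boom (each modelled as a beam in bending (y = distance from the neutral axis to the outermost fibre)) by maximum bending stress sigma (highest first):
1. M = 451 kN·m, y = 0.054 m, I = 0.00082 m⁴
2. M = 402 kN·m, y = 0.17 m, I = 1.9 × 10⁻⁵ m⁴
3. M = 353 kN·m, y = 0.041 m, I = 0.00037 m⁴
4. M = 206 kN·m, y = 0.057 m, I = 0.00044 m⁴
Model: a beam in bending (y = distance from the neutral axis to the outermost fibre), so sigma = (M·y) / I (SI units).
  Case 1: sigma = (451000 × 0.054) / 0.00082 = 2.97 × 10⁷ Pa = 29.7 MPa
  Case 2: sigma = (402000 × 0.17) / (1.9 × 10⁻⁵) = 3.597 × 10⁹ Pa = 3597 MPa
  Case 3: sigma = (353000 × 0.041) / 0.00037 = 3.912 × 10⁷ Pa = 39.12 MPa
  Case 4: sigma = (206000 × 0.057) / 0.00044 = 2.669 × 10⁷ Pa = 26.69 MPa
Ordering: 3597 MPa (case 2) > 39.12 MPa (case 3) > 29.7 MPa (case 1) > 26.69 MPa (case 4)
Final answer: 2, 3, 1, 4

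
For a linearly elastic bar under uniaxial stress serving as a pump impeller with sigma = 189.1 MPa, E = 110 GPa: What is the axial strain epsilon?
Model: a linearly elastic bar under uniaxial stress, so epsilon = sigma / E.
Convert to SI units:
  sigma = 189.1 MPa = 1.891 × 10⁸ Pa
  E = 110 GPa = 1.1 × 10¹¹ Pa
Substitute:
  epsilon = (1.891 × 10⁸) / (1.1 × 10¹¹)
  epsilon = 0.001719
Final answer: epsilon = 0.001719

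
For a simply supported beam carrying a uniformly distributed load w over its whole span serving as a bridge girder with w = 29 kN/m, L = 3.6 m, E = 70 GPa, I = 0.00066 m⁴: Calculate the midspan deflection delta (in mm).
Model: a simply supported beam carrying a uniformly distributed load w over its whole span, so delta = (5·w·L^4) / (384·E·I).
Convert to SI units:
  w = 29 kN/m = 29000 N/m
  E = 70 GPa = 7 × 10¹⁰ Pa
Substitute:
  delta = (5 × 29000 × 3.6^4) / (384 × (7 × 10¹⁰) × 0.00066)
  delta = 0.001373 m
Convert: delta = 0.001373 m = 1.373 mm
Final answer: delta = 1.373 mm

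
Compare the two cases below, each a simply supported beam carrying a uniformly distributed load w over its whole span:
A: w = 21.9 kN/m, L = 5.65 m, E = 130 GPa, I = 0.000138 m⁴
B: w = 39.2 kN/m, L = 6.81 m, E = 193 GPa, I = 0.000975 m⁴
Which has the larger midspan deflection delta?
Model: a simply supported beam carrying a uniformly distributed load w over its whole span, so delta = (5·w·L^4) / (384·E·I) (SI units).
  A: delta = (5 × 21900 × 5.65^4) / (384 × (1.3 × 10¹¹) × 0.000138) = 0.0162 m = 16.2 mm
  B: delta = (5 × 39200 × 6.81^4) / (384 × (1.93 × 10¹¹) × 0.000975) = 0.005834 m = 5.834 mm
16.2 mm > 5.834 mm, so A is larger.
Final answer: A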